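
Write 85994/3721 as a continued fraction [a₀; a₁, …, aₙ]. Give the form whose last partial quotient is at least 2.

85994 = 23·3721 + 411
3721 = 9·411 + 22
411 = 18·22 + 15
22 = 1·15 + 7
15 = 2·7 + 1
7 = 7·1 + 0  (stop)
So 85994/3721 = [23; 9, 18, 1, 2, 7].

[23; 9, 18, 1, 2, 7]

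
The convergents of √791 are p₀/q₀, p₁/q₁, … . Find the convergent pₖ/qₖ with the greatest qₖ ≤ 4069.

101249/3600

√791 = [28; 8, 56, …] (period length 2).
Convergents:
  p_0/q_0 = 28/1
  p_1/q_1 = 225/8
  p_2/q_2 = 12628/449
  p_3/q_3 = 101249/3600
  p_4/q_4 = 5682572/202049
q_3 = 3600 ≤ 4069 < 202049 = q_4, so the answer is 101249/3600.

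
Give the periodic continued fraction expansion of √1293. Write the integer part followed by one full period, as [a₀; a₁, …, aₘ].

[35; 1, 22, 1, 70]

a₀ = ⌊√1293⌋ = 35.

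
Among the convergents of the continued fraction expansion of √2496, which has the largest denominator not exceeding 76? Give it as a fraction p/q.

√2496 = [49; 1, 23, 1, 98, …] (period length 4).
Convergents:
  p_0/q_0 = 49/1
  p_1/q_1 = 50/1
  p_2/q_2 = 1199/24
  p_3/q_3 = 1249/25
  p_4/q_4 = 123601/2474
q_3 = 25 ≤ 76 < 2474 = q_4, so the answer is 1249/25.

1249/25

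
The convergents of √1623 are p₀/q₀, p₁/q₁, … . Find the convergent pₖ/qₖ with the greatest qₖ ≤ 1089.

√1623 = [40; 3, 2, 26, 2, 3, 80, …] (period length 6).
Convergents:
  p_0/q_0 = 40/1
  p_1/q_1 = 121/3
  p_2/q_2 = 282/7
  p_3/q_3 = 7453/185
  p_4/q_4 = 15188/377
  p_5/q_5 = 53017/1316
q_4 = 377 ≤ 1089 < 1316 = q_5, so the answer is 15188/377.

15188/377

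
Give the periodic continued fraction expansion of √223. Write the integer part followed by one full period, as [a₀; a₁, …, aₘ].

[14; 1, 13, 1, 28]

a₀ = ⌊√223⌋ = 14.
With m₀=0, d₀=1 and mₖ₊₁ = dₖaₖ − mₖ, dₖ₊₁ = (n − mₖ₊₁²)/dₖ, aₖ₊₁ = ⌊(a₀+mₖ₊₁)/dₖ₊₁⌋:
  k=1: m=14, d=27, a=1
  k=2: m=13, d=2, a=13
  k=3: m=13, d=27, a=1
  k=4: m=14, d=1, a=28
d=1 and a=2a₀=28 at k=4, so the next step gives (m, d) = (14, 27) again — its k=1 value — and the period has length 4.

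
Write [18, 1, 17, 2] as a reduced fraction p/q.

701/37

Using pₖ = aₖpₖ₋₁ + pₖ₋₂ and qₖ = aₖqₖ₋₁ + qₖ₋₂:
  k=0: a=18, p=18, q=1
  k=1: a=1, p=19, q=1
  k=2: a=17, p=341, q=18
  k=3: a=2, p=701, q=37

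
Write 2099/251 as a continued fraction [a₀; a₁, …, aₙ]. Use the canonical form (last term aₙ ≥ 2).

[8; 2, 1, 3, 7, 3]

2099 = 8·251 + 91
251 = 2·91 + 69
91 = 1·69 + 22
69 = 3·22 + 3
22 = 7·3 + 1
3 = 3·1 + 0  (stop)
So 2099/251 = [8; 2, 1, 3, 7, 3].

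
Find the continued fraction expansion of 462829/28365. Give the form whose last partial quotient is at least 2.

462829 = 16·28365 + 8989
28365 = 3·8989 + 1398
8989 = 6·1398 + 601
1398 = 2·601 + 196
601 = 3·196 + 13
196 = 15·13 + 1
13 = 13·1 + 0  (stop)
So 462829/28365 = [16; 3, 6, 2, 3, 15, 13].

[16; 3, 6, 2, 3, 15, 13]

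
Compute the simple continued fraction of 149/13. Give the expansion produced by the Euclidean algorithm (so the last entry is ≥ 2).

149 = 11·13 + 6
13 = 2·6 + 1
6 = 6·1 + 0  (stop)
So 149/13 = [11; 2, 6].

[11; 2, 6]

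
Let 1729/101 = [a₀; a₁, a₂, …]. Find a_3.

1729 = 17·101 + 12   →  a_0 = 17
101 = 8·12 + 5   →  a_1 = 8
12 = 2·5 + 2   →  a_2 = 2
5 = 2·2 + 1   →  a_3 = 2

2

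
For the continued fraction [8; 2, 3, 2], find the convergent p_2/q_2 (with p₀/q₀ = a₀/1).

Using pₖ = aₖpₖ₋₁ + pₖ₋₂, qₖ = aₖqₖ₋₁ + qₖ₋₂ (with p₋₁=1, p₋₂=0, q₋₁=0, q₋₂=1):
  k=0: a=8, p=8, q=1
  k=1: a=2, p=17, q=2
  k=2: a=3, p=59, q=7

59/7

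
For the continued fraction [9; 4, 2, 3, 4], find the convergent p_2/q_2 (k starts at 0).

Using pₖ = aₖpₖ₋₁ + pₖ₋₂, qₖ = aₖqₖ₋₁ + qₖ₋₂ (with p₋₁=1, p₋₂=0, q₋₁=0, q₋₂=1):
  k=0: a=9, p=9, q=1
  k=1: a=4, p=37, q=4
  k=2: a=2, p=83, q=9

83/9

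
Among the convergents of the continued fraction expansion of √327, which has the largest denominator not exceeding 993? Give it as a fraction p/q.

7830/433

√327 = [18; 12, 36, …] (period length 2).
Convergents:
  p_0/q_0 = 18/1
  p_1/q_1 = 217/12
  p_2/q_2 = 7830/433
  p_3/q_3 = 94177/5208
q_2 = 433 ≤ 993 < 5208 = q_3, so the answer is 7830/433.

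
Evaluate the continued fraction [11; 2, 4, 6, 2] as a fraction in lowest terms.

Using pₖ = aₖpₖ₋₁ + pₖ₋₂ and qₖ = aₖqₖ₋₁ + qₖ₋₂:
  k=0: a=11, p=11, q=1
  k=1: a=2, p=23, q=2
  k=2: a=4, p=103, q=9
  k=3: a=6, p=641, q=56
  k=4: a=2, p=1385, q=121

1385/121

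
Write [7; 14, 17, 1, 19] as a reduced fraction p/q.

35681/5046

Fold from the inside: start with 19/1.
  1 + 1/19 = 20/19
  17 + 19/20 = 359/20
  14 + 20/359 = 5046/359
  7 + 359/5046 = 35681/5046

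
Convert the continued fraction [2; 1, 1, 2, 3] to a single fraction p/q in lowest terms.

Fold from the inside: start with 3/1.
  2 + 1/3 = 7/3
  1 + 3/7 = 10/7
  1 + 7/10 = 17/10
  2 + 10/17 = 44/17

44/17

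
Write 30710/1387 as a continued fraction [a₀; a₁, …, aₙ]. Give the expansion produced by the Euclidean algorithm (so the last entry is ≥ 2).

30710 = 22·1387 + 196
1387 = 7·196 + 15
196 = 13·15 + 1
15 = 15·1 + 0  (stop)
So 30710/1387 = [22; 7, 13, 15].

[22; 7, 13, 15]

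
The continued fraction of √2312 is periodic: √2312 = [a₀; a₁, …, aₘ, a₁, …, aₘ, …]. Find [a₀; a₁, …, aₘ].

[48; 12, 96]

a₀ = ⌊√2312⌋ = 48.
With m₀=0, d₀=1 and mₖ₊₁ = dₖaₖ − mₖ, dₖ₊₁ = (n − mₖ₊₁²)/dₖ, aₖ₊₁ = ⌊(a₀+mₖ₊₁)/dₖ₊₁⌋:
  k=1: m=48, d=8, a=12
  k=2: m=48, d=1, a=96
d=1 and a=2a₀=96 at k=2, so the next step gives (m, d) = (48, 8) again — its k=1 value — and the period has length 2.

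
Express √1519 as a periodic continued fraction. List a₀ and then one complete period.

a₀ = ⌊√1519⌋ = 38.
With m₀=0, d₀=1 and mₖ₊₁ = dₖaₖ − mₖ, dₖ₊₁ = (n − mₖ₊₁²)/dₖ, aₖ₊₁ = ⌊(a₀+mₖ₊₁)/dₖ₊₁⌋:
  k=1: m=38, d=75, a=1
  k=2: m=37, d=2, a=37
  k=3: m=37, d=75, a=1
  k=4: m=38, d=1, a=76
d=1 and a=2a₀=76 at k=4, so the next step gives (m, d) = (38, 75) again — its k=1 value — and the period has length 4.

[38; 1, 37, 1, 76]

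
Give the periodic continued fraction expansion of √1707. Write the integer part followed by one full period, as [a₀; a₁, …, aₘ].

a₀ = ⌊√1707⌋ = 41.

[41; 3, 6, 41, 6, 3, 82]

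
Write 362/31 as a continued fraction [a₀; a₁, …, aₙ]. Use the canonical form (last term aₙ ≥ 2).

362 = 11×31 + 21
31 = 1×21 + 10
21 = 2×10 + 1
10 = 10×1 + 0  (stop)
So 362/31 = [11; 1, 2, 10].

[11; 1, 2, 10]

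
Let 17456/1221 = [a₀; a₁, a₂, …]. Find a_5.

17456 = 14·1221 + 362   →  a_0 = 14
1221 = 3·362 + 135   →  a_1 = 3
362 = 2·135 + 92   →  a_2 = 2
135 = 1·92 + 43   →  a_3 = 1
92 = 2·43 + 6   →  a_4 = 2
43 = 7·6 + 1   →  a_5 = 7

7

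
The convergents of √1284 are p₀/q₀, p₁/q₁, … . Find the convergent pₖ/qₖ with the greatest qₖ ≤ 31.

215/6

√1284 = [35; 1, 4, 1, 70, …] (period length 4).
Convergents:
  p_0/q_0 = 35/1
  p_1/q_1 = 36/1
  p_2/q_2 = 179/5
  p_3/q_3 = 215/6
  p_4/q_4 = 15229/425
q_3 = 6 ≤ 31 < 425 = q_4, so the answer is 215/6.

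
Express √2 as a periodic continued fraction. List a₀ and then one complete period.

[1; 2]

a₀ = ⌊√2⌋ = 1.
With m₀=0, d₀=1 and mₖ₊₁ = dₖaₖ − mₖ, dₖ₊₁ = (n − mₖ₊₁²)/dₖ, aₖ₊₁ = ⌊(a₀+mₖ₊₁)/dₖ₊₁⌋:
  k=1: m=1, d=1, a=2
d=1 and a=2a₀=2 at k=1, so the next step gives (m, d) = (1, 1) again — its k=1 value — and the period has length 1.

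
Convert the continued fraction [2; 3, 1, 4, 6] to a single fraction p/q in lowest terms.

Using pₖ = aₖpₖ₋₁ + pₖ₋₂ and qₖ = aₖqₖ₋₁ + qₖ₋₂:
  k=0: a=2, p=2, q=1
  k=1: a=3, p=7, q=3
  k=2: a=1, p=9, q=4
  k=3: a=4, p=43, q=19
  k=4: a=6, p=267, q=118

267/118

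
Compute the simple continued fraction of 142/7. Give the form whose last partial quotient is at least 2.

142 = 20*7 + 2
7 = 3*2 + 1
2 = 2*1 + 0  (stop)
So 142/7 = [20; 3, 2].

[20; 3, 2]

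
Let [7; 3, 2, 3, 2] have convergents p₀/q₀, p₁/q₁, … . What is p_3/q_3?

Using pₖ = aₖpₖ₋₁ + pₖ₋₂, qₖ = aₖqₖ₋₁ + qₖ₋₂ (with p₋₁=1, p₋₂=0, q₋₁=0, q₋₂=1):
  k=0: a=7, p=7, q=1
  k=1: a=3, p=22, q=3
  k=2: a=2, p=51, q=7
  k=3: a=3, p=175, q=24

175/24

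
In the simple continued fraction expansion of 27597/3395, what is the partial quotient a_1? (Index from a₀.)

7

27597 = 8·3395 + 437   →  a_0 = 8
3395 = 7·437 + 336   →  a_1 = 7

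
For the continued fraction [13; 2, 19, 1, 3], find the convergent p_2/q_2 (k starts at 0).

Using pₖ = aₖpₖ₋₁ + pₖ₋₂, qₖ = aₖqₖ₋₁ + qₖ₋₂ (with p₋₁=1, p₋₂=0, q₋₁=0, q₋₂=1):
  k=0: a=13, p=13, q=1
  k=1: a=2, p=27, q=2
  k=2: a=19, p=526, q=39

526/39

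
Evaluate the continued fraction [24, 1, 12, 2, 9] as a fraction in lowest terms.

Using pₖ = aₖpₖ₋₁ + pₖ₋₂ and qₖ = aₖqₖ₋₁ + qₖ₋₂:
  k=0: a=24, p=24, q=1
  k=1: a=1, p=25, q=1
  k=2: a=12, p=324, q=13
  k=3: a=2, p=673, q=27
  k=4: a=9, p=6381, q=256

6381/256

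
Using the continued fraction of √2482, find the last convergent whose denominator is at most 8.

299/6

√2482 = [49; 1, 4, 1, 1, 4, 1, 98, …] (period length 7).
Convergents:
  p_0/q_0 = 49/1
  p_1/q_1 = 50/1
  p_2/q_2 = 249/5
  p_3/q_3 = 299/6
  p_4/q_4 = 548/11
q_3 = 6 ≤ 8 < 11 = q_4, so the answer is 299/6.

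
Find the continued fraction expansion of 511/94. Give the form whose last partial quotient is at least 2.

[5; 2, 3, 2, 2, 2]

511 = 5×94 + 41
94 = 2×41 + 12
41 = 3×12 + 5
12 = 2×5 + 2
5 = 2×2 + 1
2 = 2×1 + 0  (stop)
So 511/94 = [5; 2, 3, 2, 2, 2].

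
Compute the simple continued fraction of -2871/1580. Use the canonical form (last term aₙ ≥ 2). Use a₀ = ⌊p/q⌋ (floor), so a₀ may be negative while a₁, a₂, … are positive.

[-2; 5, 2, 7, 9, 2]

-2871 = -2×1580 + 289
1580 = 5×289 + 135
289 = 2×135 + 19
135 = 7×19 + 2
19 = 9×2 + 1
2 = 2×1 + 0  (stop)
So -2871/1580 = [-2; 5, 2, 7, 9, 2].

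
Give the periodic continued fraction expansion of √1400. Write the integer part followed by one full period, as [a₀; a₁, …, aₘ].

[37; 2, 2, 2, 74]

a₀ = ⌊√1400⌋ = 37.
With m₀=0, d₀=1 and mₖ₊₁ = dₖaₖ − mₖ, dₖ₊₁ = (n − mₖ₊₁²)/dₖ, aₖ₊₁ = ⌊(a₀+mₖ₊₁)/dₖ₊₁⌋:
  k=1: m=37, d=31, a=2
  k=2: m=25, d=25, a=2
  k=3: m=25, d=31, a=2
  k=4: m=37, d=1, a=74
d=1 and a=2a₀=74 at k=4, so the next step gives (m, d) = (37, 31) again — its k=1 value — and the period has length 4.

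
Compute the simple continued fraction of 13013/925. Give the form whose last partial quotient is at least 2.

[14; 14, 1, 2, 6, 1, 2]

13013 = 14·925 + 63
925 = 14·63 + 43
63 = 1·43 + 20
43 = 2·20 + 3
20 = 6·3 + 2
3 = 1·2 + 1
2 = 2·1 + 0  (stop)
So 13013/925 = [14; 14, 1, 2, 6, 1, 2].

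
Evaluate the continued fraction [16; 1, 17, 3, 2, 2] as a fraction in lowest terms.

Using pₖ = aₖpₖ₋₁ + pₖ₋₂ and qₖ = aₖqₖ₋₁ + qₖ₋₂:
  k=0: a=16, p=16, q=1
  k=1: a=1, p=17, q=1
  k=2: a=17, p=305, q=18
  k=3: a=3, p=932, q=55
  k=4: a=2, p=2169, q=128
  k=5: a=2, p=5270, q=311

5270/311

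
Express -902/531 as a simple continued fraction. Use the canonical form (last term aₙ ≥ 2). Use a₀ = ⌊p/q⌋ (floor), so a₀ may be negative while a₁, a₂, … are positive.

-902 = -2×531 + 160
531 = 3×160 + 51
160 = 3×51 + 7
51 = 7×7 + 2
7 = 3×2 + 1
2 = 2×1 + 0  (stop)
So -902/531 = [-2; 3, 3, 7, 3, 2].

[-2; 3, 3, 7, 3, 2]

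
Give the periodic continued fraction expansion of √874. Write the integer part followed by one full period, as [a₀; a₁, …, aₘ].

[29; 1, 1, 3, 2, 3, 1, 1, 58]

a₀ = ⌊√874⌋ = 29.
With m₀=0, d₀=1 and mₖ₊₁ = dₖaₖ − mₖ, dₖ₊₁ = (n − mₖ₊₁²)/dₖ, aₖ₊₁ = ⌊(a₀+mₖ₊₁)/dₖ₊₁⌋:
  k=1: m=29, d=33, a=1
  k=2: m=4, d=26, a=1
  k=3: m=22, d=15, a=3
  k=4: m=23, d=23, a=2
  k=5: m=23, d=15, a=3
  k=6: m=22, d=26, a=1
  k=7: m=4, d=33, a=1
  k=8: m=29, d=1, a=58
d=1 and a=2a₀=58 at k=8, so the next step gives (m, d) = (29, 33) again — its k=1 value — and the period has length 8.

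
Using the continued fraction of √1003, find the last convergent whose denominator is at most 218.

√1003 = [31; 1, 2, 31, 2, 1, 62, …] (period length 6).
Convergents:
  p_0/q_0 = 31/1
  p_1/q_1 = 32/1
  p_2/q_2 = 95/3
  p_3/q_3 = 2977/94
  p_4/q_4 = 6049/191
  p_5/q_5 = 9026/285
q_4 = 191 ≤ 218 < 285 = q_5, so the answer is 6049/191.

6049/191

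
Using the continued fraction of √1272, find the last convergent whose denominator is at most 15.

107/3

√1272 = [35; 1, 1, 1, 70, …] (period length 4).
Convergents:
  p_0/q_0 = 35/1
  p_1/q_1 = 36/1
  p_2/q_2 = 71/2
  p_3/q_3 = 107/3
  p_4/q_4 = 7561/212
q_3 = 3 ≤ 15 < 212 = q_4, so the answer is 107/3.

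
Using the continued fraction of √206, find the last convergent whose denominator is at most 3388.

20998/1463

√206 = [14; 2, 1, 5, 14, 5, 1, 2, 28, …] (period length 8).
Convergents:
  p_0/q_0 = 14/1
  p_1/q_1 = 29/2
  p_2/q_2 = 43/3
  p_3/q_3 = 244/17
  p_4/q_4 = 3459/241
  p_5/q_5 = 17539/1222
  p_6/q_6 = 20998/1463
  p_7/q_7 = 59535/4148
q_6 = 1463 ≤ 3388 < 4148 = q_7, so the answer is 20998/1463.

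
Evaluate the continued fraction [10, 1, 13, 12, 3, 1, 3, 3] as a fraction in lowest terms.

Fold from the inside: start with 3/1.
  3 + 1/3 = 10/3
  1 + 3/10 = 13/10
  3 + 10/13 = 49/13
  12 + 13/49 = 601/49
  13 + 49/601 = 7862/601
  1 + 601/7862 = 8463/7862
  10 + 7862/8463 = 92492/8463

92492/8463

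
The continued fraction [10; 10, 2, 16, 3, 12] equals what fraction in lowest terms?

Fold from the inside: start with 12/1.
  3 + 1/12 = 37/12
  16 + 12/37 = 604/37
  2 + 37/604 = 1245/604
  10 + 604/1245 = 13054/1245
  10 + 1245/13054 = 131785/13054

131785/13054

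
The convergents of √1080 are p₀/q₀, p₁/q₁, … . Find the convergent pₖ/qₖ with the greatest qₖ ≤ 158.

4568/139

√1080 = [32; 1, 6, 3, 6, 1, 64, …] (period length 6).
Convergents:
  p_0/q_0 = 32/1
  p_1/q_1 = 33/1
  p_2/q_2 = 230/7
  p_3/q_3 = 723/22
  p_4/q_4 = 4568/139
  p_5/q_5 = 5291/161
q_4 = 139 ≤ 158 < 161 = q_5, so the answer is 4568/139.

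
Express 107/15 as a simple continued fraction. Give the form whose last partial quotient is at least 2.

107 = 7·15 + 2
15 = 7·2 + 1
2 = 2·1 + 0  (stop)
So 107/15 = [7; 7, 2].

[7; 7, 2]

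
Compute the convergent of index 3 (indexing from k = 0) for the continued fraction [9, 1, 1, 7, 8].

143/15

Using pₖ = aₖpₖ₋₁ + pₖ₋₂, qₖ = aₖqₖ₋₁ + qₖ₋₂ (with p₋₁=1, p₋₂=0, q₋₁=0, q₋₂=1):
  k=0: a=9, p=9, q=1
  k=1: a=1, p=10, q=1
  k=2: a=1, p=19, q=2
  k=3: a=7, p=143, q=15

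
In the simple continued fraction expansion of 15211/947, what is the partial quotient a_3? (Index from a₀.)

15211 = 16·947 + 59   →  a_0 = 16
947 = 16·59 + 3   →  a_1 = 16
59 = 19·3 + 2   →  a_2 = 19
3 = 1·2 + 1   →  a_3 = 1

1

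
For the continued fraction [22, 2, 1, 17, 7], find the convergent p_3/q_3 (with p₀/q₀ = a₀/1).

1184/53

Using pₖ = aₖpₖ₋₁ + pₖ₋₂, qₖ = aₖqₖ₋₁ + qₖ₋₂ (with p₋₁=1, p₋₂=0, q₋₁=0, q₋₂=1):
  k=0: a=22, p=22, q=1
  k=1: a=2, p=45, q=2
  k=2: a=1, p=67, q=3
  k=3: a=17, p=1184, q=53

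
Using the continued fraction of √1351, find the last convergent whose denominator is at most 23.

√1351 = [36; 1, 3, 10, 3, 1, 72, …] (period length 6).
Convergents:
  p_0/q_0 = 36/1
  p_1/q_1 = 37/1
  p_2/q_2 = 147/4
  p_3/q_3 = 1507/41
q_2 = 4 ≤ 23 < 41 = q_3, so the answer is 147/4.

147/4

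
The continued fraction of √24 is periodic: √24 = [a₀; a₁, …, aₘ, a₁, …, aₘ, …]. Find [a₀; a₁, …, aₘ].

[4; 1, 8]

a₀ = ⌊√24⌋ = 4.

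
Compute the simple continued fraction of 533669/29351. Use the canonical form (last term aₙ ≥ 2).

[18; 5, 2, 16, 3, 17, 3]

533669 = 18*29351 + 5351
29351 = 5*5351 + 2596
5351 = 2*2596 + 159
2596 = 16*159 + 52
159 = 3*52 + 3
52 = 17*3 + 1
3 = 3*1 + 0  (stop)
So 533669/29351 = [18; 5, 2, 16, 3, 17, 3].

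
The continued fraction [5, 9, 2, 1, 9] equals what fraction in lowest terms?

Using pₖ = aₖpₖ₋₁ + pₖ₋₂ and qₖ = aₖqₖ₋₁ + qₖ₋₂:
  k=0: a=5, p=5, q=1
  k=1: a=9, p=46, q=9
  k=2: a=2, p=97, q=19
  k=3: a=1, p=143, q=28
  k=4: a=9, p=1384, q=271

1384/271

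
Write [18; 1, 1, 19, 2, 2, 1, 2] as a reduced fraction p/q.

14014/757

Using pₖ = aₖpₖ₋₁ + pₖ₋₂ and qₖ = aₖqₖ₋₁ + qₖ₋₂:
  k=0: a=18, p=18, q=1
  k=1: a=1, p=19, q=1
  k=2: a=1, p=37, q=2
  k=3: a=19, p=722, q=39
  k=4: a=2, p=1481, q=80
  k=5: a=2, p=3684, q=199
  k=6: a=1, p=5165, q=279
  k=7: a=2, p=14014, q=757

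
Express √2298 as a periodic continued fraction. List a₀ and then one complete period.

[47; 1, 14, 1, 94]

a₀ = ⌊√2298⌋ = 47.
With m₀=0, d₀=1 and mₖ₊₁ = dₖaₖ − mₖ, dₖ₊₁ = (n − mₖ₊₁²)/dₖ, aₖ₊₁ = ⌊(a₀+mₖ₊₁)/dₖ₊₁⌋:
  k=1: m=47, d=89, a=1
  k=2: m=42, d=6, a=14
  k=3: m=42, d=89, a=1
  k=4: m=47, d=1, a=94
d=1 and a=2a₀=94 at k=4, so the next step gives (m, d) = (47, 89) again — its k=1 value — and the period has length 4.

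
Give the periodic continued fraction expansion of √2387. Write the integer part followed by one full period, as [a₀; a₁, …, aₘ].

[48; 1, 5, 1, 96]

a₀ = ⌊√2387⌋ = 48.
With m₀=0, d₀=1 and mₖ₊₁ = dₖaₖ − mₖ, dₖ₊₁ = (n − mₖ₊₁²)/dₖ, aₖ₊₁ = ⌊(a₀+mₖ₊₁)/dₖ₊₁⌋:
  k=1: m=48, d=83, a=1
  k=2: m=35, d=14, a=5
  k=3: m=35, d=83, a=1
  k=4: m=48, d=1, a=96
d=1 and a=2a₀=96 at k=4, so the next step gives (m, d) = (48, 83) again — its k=1 value — and the period has length 4.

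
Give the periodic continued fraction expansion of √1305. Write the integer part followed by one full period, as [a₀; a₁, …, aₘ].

[36; 8, 72]

a₀ = ⌊√1305⌋ = 36.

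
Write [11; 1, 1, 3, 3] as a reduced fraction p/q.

Using pₖ = aₖpₖ₋₁ + pₖ₋₂ and qₖ = aₖqₖ₋₁ + qₖ₋₂:
  k=0: a=11, p=11, q=1
  k=1: a=1, p=12, q=1
  k=2: a=1, p=23, q=2
  k=3: a=3, p=81, q=7
  k=4: a=3, p=266, q=23

266/23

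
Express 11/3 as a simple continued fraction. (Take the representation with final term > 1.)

11 = 3×3 + 2
3 = 1×2 + 1
2 = 2×1 + 0  (stop)
So 11/3 = [3; 1, 2].

[3; 1, 2]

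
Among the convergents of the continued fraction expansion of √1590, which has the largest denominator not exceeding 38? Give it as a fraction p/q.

√1590 = [39; 1, 6, 1, 78, …] (period length 4).
Convergents:
  p_0/q_0 = 39/1
  p_1/q_1 = 40/1
  p_2/q_2 = 279/7
  p_3/q_3 = 319/8
  p_4/q_4 = 25161/631
q_3 = 8 ≤ 38 < 631 = q_4, so the answer is 319/8.

319/8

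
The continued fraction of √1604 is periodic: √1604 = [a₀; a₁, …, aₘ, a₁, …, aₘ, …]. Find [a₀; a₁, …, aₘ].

a₀ = ⌊√1604⌋ = 40.

[40; 20, 80]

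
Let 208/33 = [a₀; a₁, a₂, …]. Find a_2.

3

208 = 6·33 + 10   →  a_0 = 6
33 = 3·10 + 3   →  a_1 = 3
10 = 3·3 + 1   →  a_2 = 3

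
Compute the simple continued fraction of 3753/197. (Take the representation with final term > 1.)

[19; 19, 1, 2, 3]

3753 = 19×197 + 10
197 = 19×10 + 7
10 = 1×7 + 3
7 = 2×3 + 1
3 = 3×1 + 0  (stop)
So 3753/197 = [19; 19, 1, 2, 3].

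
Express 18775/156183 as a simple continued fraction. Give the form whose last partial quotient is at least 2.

[0; 8, 3, 7, 4, 9, 7, 3]

18775 = 0×156183 + 18775
156183 = 8×18775 + 5983
18775 = 3×5983 + 826
5983 = 7×826 + 201
826 = 4×201 + 22
201 = 9×22 + 3
22 = 7×3 + 1
3 = 3×1 + 0  (stop)
So 18775/156183 = [0; 8, 3, 7, 4, 9, 7, 3].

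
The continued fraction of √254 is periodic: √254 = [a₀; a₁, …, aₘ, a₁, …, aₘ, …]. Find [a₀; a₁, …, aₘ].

a₀ = ⌊√254⌋ = 15.
With m₀=0, d₀=1 and mₖ₊₁ = dₖaₖ − mₖ, dₖ₊₁ = (n − mₖ₊₁²)/dₖ, aₖ₊₁ = ⌊(a₀+mₖ₊₁)/dₖ₊₁⌋:
  k=1: m=15, d=29, a=1
  k=2: m=14, d=2, a=14
  k=3: m=14, d=29, a=1
  k=4: m=15, d=1, a=30
d=1 and a=2a₀=30 at k=4, so the next step gives (m, d) = (15, 29) again — its k=1 value — and the period has length 4.

[15; 1, 14, 1, 30]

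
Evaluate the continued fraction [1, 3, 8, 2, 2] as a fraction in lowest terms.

173/131

Using pₖ = aₖpₖ₋₁ + pₖ₋₂ and qₖ = aₖqₖ₋₁ + qₖ₋₂:
  k=0: a=1, p=1, q=1
  k=1: a=3, p=4, q=3
  k=2: a=8, p=33, q=25
  k=3: a=2, p=70, q=53
  k=4: a=2, p=173, q=131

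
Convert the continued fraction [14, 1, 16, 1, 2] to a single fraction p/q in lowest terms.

Using pₖ = aₖpₖ₋₁ + pₖ₋₂ and qₖ = aₖqₖ₋₁ + qₖ₋₂:
  k=0: a=14, p=14, q=1
  k=1: a=1, p=15, q=1
  k=2: a=16, p=254, q=17
  k=3: a=1, p=269, q=18
  k=4: a=2, p=792, q=53

792/53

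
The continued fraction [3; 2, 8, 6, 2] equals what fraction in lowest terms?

781/225

Using pₖ = aₖpₖ₋₁ + pₖ₋₂ and qₖ = aₖqₖ₋₁ + qₖ₋₂:
  k=0: a=3, p=3, q=1
  k=1: a=2, p=7, q=2
  k=2: a=8, p=59, q=17
  k=3: a=6, p=361, q=104
  k=4: a=2, p=781, q=225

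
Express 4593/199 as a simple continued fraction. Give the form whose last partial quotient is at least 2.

[23; 12, 2, 3, 2]

4593 = 23*199 + 16
199 = 12*16 + 7
16 = 2*7 + 2
7 = 3*2 + 1
2 = 2*1 + 0  (stop)
So 4593/199 = [23; 12, 2, 3, 2].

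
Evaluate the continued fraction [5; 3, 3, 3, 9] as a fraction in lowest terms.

1628/307

Using pₖ = aₖpₖ₋₁ + pₖ₋₂ and qₖ = aₖqₖ₋₁ + qₖ₋₂:
  k=0: a=5, p=5, q=1
  k=1: a=3, p=16, q=3
  k=2: a=3, p=53, q=10
  k=3: a=3, p=175, q=33
  k=4: a=9, p=1628, q=307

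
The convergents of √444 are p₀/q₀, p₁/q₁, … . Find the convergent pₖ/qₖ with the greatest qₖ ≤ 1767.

√444 = [21; 14, 42, …] (period length 2).
Convergents:
  p_0/q_0 = 21/1
  p_1/q_1 = 295/14
  p_2/q_2 = 12411/589
  p_3/q_3 = 174049/8260
q_2 = 589 ≤ 1767 < 8260 = q_3, so the answer is 12411/589.

12411/589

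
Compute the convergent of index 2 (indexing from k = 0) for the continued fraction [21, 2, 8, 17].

365/17

Using pₖ = aₖpₖ₋₁ + pₖ₋₂, qₖ = aₖqₖ₋₁ + qₖ₋₂ (with p₋₁=1, p₋₂=0, q₋₁=0, q₋₂=1):
  k=0: a=21, p=21, q=1
  k=1: a=2, p=43, q=2
  k=2: a=8, p=365, q=17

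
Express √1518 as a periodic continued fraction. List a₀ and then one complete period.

a₀ = ⌊√1518⌋ = 38.
With m₀=0, d₀=1 and mₖ₊₁ = dₖaₖ − mₖ, dₖ₊₁ = (n − mₖ₊₁²)/dₖ, aₖ₊₁ = ⌊(a₀+mₖ₊₁)/dₖ₊₁⌋:
  k=1: m=38, d=74, a=1
  k=2: m=36, d=3, a=24
  k=3: m=36, d=74, a=1
  k=4: m=38, d=1, a=76
d=1 and a=2a₀=76 at k=4, so the next step gives (m, d) = (38, 74) again — its k=1 value — and the period has length 4.

[38; 1, 24, 1, 76]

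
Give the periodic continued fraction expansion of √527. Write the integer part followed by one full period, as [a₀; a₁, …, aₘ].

[22; 1, 21, 1, 44]

a₀ = ⌊√527⌋ = 22.
With m₀=0, d₀=1 and mₖ₊₁ = dₖaₖ − mₖ, dₖ₊₁ = (n − mₖ₊₁²)/dₖ, aₖ₊₁ = ⌊(a₀+mₖ₊₁)/dₖ₊₁⌋:
  k=1: m=22, d=43, a=1
  k=2: m=21, d=2, a=21
  k=3: m=21, d=43, a=1
  k=4: m=22, d=1, a=44
d=1 and a=2a₀=44 at k=4, so the next step gives (m, d) = (22, 43) again — its k=1 value — and the period has length 4.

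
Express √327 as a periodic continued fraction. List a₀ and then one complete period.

[18; 12, 36]

a₀ = ⌊√327⌋ = 18.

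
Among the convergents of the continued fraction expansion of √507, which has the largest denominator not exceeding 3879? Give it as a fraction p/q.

√507 = [22; 1, 1, 14, 1, 1, 44, …] (period length 6).
Convergents:
  p_0/q_0 = 22/1
  p_1/q_1 = 23/1
  p_2/q_2 = 45/2
  p_3/q_3 = 653/29
  p_4/q_4 = 698/31
  p_5/q_5 = 1351/60
  p_6/q_6 = 60142/2671
  p_7/q_7 = 61493/2731
  p_8/q_8 = 121635/5402
q_7 = 2731 ≤ 3879 < 5402 = q_8, so the answer is 61493/2731.

61493/2731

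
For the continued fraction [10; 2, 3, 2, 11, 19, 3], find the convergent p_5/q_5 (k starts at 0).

36457/3493

Using pₖ = aₖpₖ₋₁ + pₖ₋₂, qₖ = aₖqₖ₋₁ + qₖ₋₂ (with p₋₁=1, p₋₂=0, q₋₁=0, q₋₂=1):
  k=0: a=10, p=10, q=1
  k=1: a=2, p=21, q=2
  k=2: a=3, p=73, q=7
  k=3: a=2, p=167, q=16
  k=4: a=11, p=1910, q=183
  k=5: a=19, p=36457, q=3493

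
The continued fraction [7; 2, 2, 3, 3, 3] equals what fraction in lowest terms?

Using pₖ = aₖpₖ₋₁ + pₖ₋₂ and qₖ = aₖqₖ₋₁ + qₖ₋₂:
  k=0: a=7, p=7, q=1
  k=1: a=2, p=15, q=2
  k=2: a=2, p=37, q=5
  k=3: a=3, p=126, q=17
  k=4: a=3, p=415, q=56
  k=5: a=3, p=1371, q=185

1371/185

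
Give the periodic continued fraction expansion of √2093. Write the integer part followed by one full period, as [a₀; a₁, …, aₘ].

a₀ = ⌊√2093⌋ = 45.

[45; 1, 2, 1, 90]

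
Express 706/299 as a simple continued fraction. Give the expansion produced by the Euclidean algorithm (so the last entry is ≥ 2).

706 = 2·299 + 108
299 = 2·108 + 83
108 = 1·83 + 25
83 = 3·25 + 8
25 = 3·8 + 1
8 = 8·1 + 0  (stop)
So 706/299 = [2; 2, 1, 3, 3, 8].

[2; 2, 1, 3, 3, 8]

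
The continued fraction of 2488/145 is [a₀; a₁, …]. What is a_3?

3

2488 = 17·145 + 23   →  a_0 = 17
145 = 6·23 + 7   →  a_1 = 6
23 = 3·7 + 2   →  a_2 = 3
7 = 3·2 + 1   →  a_3 = 3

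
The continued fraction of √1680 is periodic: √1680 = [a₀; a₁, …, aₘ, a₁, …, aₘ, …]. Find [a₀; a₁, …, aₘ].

[40; 1, 80]

a₀ = ⌊√1680⌋ = 40.
With m₀=0, d₀=1 and mₖ₊₁ = dₖaₖ − mₖ, dₖ₊₁ = (n − mₖ₊₁²)/dₖ, aₖ₊₁ = ⌊(a₀+mₖ₊₁)/dₖ₊₁⌋:
  k=1: m=40, d=80, a=1
  k=2: m=40, d=1, a=80
d=1 and a=2a₀=80 at k=2, so the next step gives (m, d) = (40, 80) again — its k=1 value — and the period has length 2.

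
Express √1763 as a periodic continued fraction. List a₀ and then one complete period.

[41; 1, 82]

a₀ = ⌊√1763⌋ = 41.
With m₀=0, d₀=1 and mₖ₊₁ = dₖaₖ − mₖ, dₖ₊₁ = (n − mₖ₊₁²)/dₖ, aₖ₊₁ = ⌊(a₀+mₖ₊₁)/dₖ₊₁⌋:
  k=1: m=41, d=82, a=1
  k=2: m=41, d=1, a=82
d=1 and a=2a₀=82 at k=2, so the next step gives (m, d) = (41, 82) again — its k=1 value — and the period has length 2.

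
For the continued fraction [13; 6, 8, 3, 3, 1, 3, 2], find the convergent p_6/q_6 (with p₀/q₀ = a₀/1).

32790/2491

Using pₖ = aₖpₖ₋₁ + pₖ₋₂, qₖ = aₖqₖ₋₁ + qₖ₋₂ (with p₋₁=1, p₋₂=0, q₋₁=0, q₋₂=1):
  k=0: a=13, p=13, q=1
  k=1: a=6, p=79, q=6
  k=2: a=8, p=645, q=49
  k=3: a=3, p=2014, q=153
  k=4: a=3, p=6687, q=508
  k=5: a=1, p=8701, q=661
  k=6: a=3, p=32790, q=2491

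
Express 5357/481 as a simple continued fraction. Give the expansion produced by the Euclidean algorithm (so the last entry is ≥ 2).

5357 = 11*481 + 66
481 = 7*66 + 19
66 = 3*19 + 9
19 = 2*9 + 1
9 = 9*1 + 0  (stop)
So 5357/481 = [11; 7, 3, 2, 9].

[11; 7, 3, 2, 9]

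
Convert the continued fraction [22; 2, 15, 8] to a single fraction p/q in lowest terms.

Fold from the inside: start with 8/1.
  15 + 1/8 = 121/8
  2 + 8/121 = 250/121
  22 + 121/250 = 5621/250

5621/250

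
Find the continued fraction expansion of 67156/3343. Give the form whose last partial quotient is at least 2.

[20; 11, 3, 2, 2, 17]

67156 = 20×3343 + 296
3343 = 11×296 + 87
296 = 3×87 + 35
87 = 2×35 + 17
35 = 2×17 + 1
17 = 17×1 + 0  (stop)
So 67156/3343 = [20; 11, 3, 2, 2, 17].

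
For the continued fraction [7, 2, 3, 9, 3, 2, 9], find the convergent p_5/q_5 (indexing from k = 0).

Using pₖ = aₖpₖ₋₁ + pₖ₋₂, qₖ = aₖqₖ₋₁ + qₖ₋₂ (with p₋₁=1, p₋₂=0, q₋₁=0, q₋₂=1):
  k=0: a=7, p=7, q=1
  k=1: a=2, p=15, q=2
  k=2: a=3, p=52, q=7
  k=3: a=9, p=483, q=65
  k=4: a=3, p=1501, q=202
  k=5: a=2, p=3485, q=469

3485/469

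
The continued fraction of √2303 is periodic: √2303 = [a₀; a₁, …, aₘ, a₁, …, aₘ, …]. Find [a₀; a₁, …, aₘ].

a₀ = ⌊√2303⌋ = 47.
With m₀=0, d₀=1 and mₖ₊₁ = dₖaₖ − mₖ, dₖ₊₁ = (n − mₖ₊₁²)/dₖ, aₖ₊₁ = ⌊(a₀+mₖ₊₁)/dₖ₊₁⌋:
  k=1: m=47, d=94, a=1
  k=2: m=47, d=1, a=94
d=1 and a=2a₀=94 at k=2, so the next step gives (m, d) = (47, 94) again — its k=1 value — and the period has length 2.

[47; 1, 94]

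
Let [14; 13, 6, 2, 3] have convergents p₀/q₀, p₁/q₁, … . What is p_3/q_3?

2407/171

Using pₖ = aₖpₖ₋₁ + pₖ₋₂, qₖ = aₖqₖ₋₁ + qₖ₋₂ (with p₋₁=1, p₋₂=0, q₋₁=0, q₋₂=1):
  k=0: a=14, p=14, q=1
  k=1: a=13, p=183, q=13
  k=2: a=6, p=1112, q=79
  k=3: a=2, p=2407, q=171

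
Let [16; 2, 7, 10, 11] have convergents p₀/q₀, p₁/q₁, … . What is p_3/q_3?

Using pₖ = aₖpₖ₋₁ + pₖ₋₂, qₖ = aₖqₖ₋₁ + qₖ₋₂ (with p₋₁=1, p₋₂=0, q₋₁=0, q₋₂=1):
  k=0: a=16, p=16, q=1
  k=1: a=2, p=33, q=2
  k=2: a=7, p=247, q=15
  k=3: a=10, p=2503, q=152

2503/152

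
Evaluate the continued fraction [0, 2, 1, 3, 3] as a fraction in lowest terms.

Fold from the inside: start with 3/1.
  3 + 1/3 = 10/3
  1 + 3/10 = 13/10
  2 + 10/13 = 36/13
  0 + 13/36 = 13/36

13/36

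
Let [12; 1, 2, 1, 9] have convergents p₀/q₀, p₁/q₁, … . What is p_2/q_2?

38/3

Using pₖ = aₖpₖ₋₁ + pₖ₋₂, qₖ = aₖqₖ₋₁ + qₖ₋₂ (with p₋₁=1, p₋₂=0, q₋₁=0, q₋₂=1):
  k=0: a=12, p=12, q=1
  k=1: a=1, p=13, q=1
  k=2: a=2, p=38, q=3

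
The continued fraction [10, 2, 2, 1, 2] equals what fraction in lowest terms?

198/19

Using pₖ = aₖpₖ₋₁ + pₖ₋₂ and qₖ = aₖqₖ₋₁ + qₖ₋₂:
  k=0: a=10, p=10, q=1
  k=1: a=2, p=21, q=2
  k=2: a=2, p=52, q=5
  k=3: a=1, p=73, q=7
  k=4: a=2, p=198, q=19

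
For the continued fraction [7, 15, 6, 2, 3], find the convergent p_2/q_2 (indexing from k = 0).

Using pₖ = aₖpₖ₋₁ + pₖ₋₂, qₖ = aₖqₖ₋₁ + qₖ₋₂ (with p₋₁=1, p₋₂=0, q₋₁=0, q₋₂=1):
  k=0: a=7, p=7, q=1
  k=1: a=15, p=106, q=15
  k=2: a=6, p=643, q=91

643/91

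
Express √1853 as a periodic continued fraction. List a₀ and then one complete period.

[43; 21, 1, 1, 21, 86]

a₀ = ⌊√1853⌋ = 43.
With m₀=0, d₀=1 and mₖ₊₁ = dₖaₖ − mₖ, dₖ₊₁ = (n − mₖ₊₁²)/dₖ, aₖ₊₁ = ⌊(a₀+mₖ₊₁)/dₖ₊₁⌋:
  k=1: m=43, d=4, a=21
  k=2: m=41, d=43, a=1
  k=3: m=2, d=43, a=1
  k=4: m=41, d=4, a=21
  k=5: m=43, d=1, a=86
d=1 and a=2a₀=86 at k=5, so the next step gives (m, d) = (43, 4) again — its k=1 value — and the period has length 5.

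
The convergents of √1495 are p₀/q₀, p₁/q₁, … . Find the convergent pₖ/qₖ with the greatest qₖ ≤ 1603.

√1495 = [38; 1, 1, 1, 76, …] (period length 4).
Convergents:
  p_0/q_0 = 38/1
  p_1/q_1 = 39/1
  p_2/q_2 = 77/2
  p_3/q_3 = 116/3
  p_4/q_4 = 8893/230
  p_5/q_5 = 9009/233
  p_6/q_6 = 17902/463
  p_7/q_7 = 26911/696
  p_8/q_8 = 2063138/53359
q_7 = 696 ≤ 1603 < 53359 = q_8, so the answer is 26911/696.

26911/696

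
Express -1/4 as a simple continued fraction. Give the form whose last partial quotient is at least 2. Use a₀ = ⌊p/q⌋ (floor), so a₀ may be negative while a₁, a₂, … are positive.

[-1; 1, 3]

-1 = -1·4 + 3
4 = 1·3 + 1
3 = 3·1 + 0  (stop)
So -1/4 = [-1; 1, 3].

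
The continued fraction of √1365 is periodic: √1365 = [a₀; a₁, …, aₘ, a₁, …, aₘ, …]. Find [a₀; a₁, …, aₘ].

a₀ = ⌊√1365⌋ = 36.
With m₀=0, d₀=1 and mₖ₊₁ = dₖaₖ − mₖ, dₖ₊₁ = (n − mₖ₊₁²)/dₖ, aₖ₊₁ = ⌊(a₀+mₖ₊₁)/dₖ₊₁⌋:
  k=1: m=36, d=69, a=1
  k=2: m=33, d=4, a=17
  k=3: m=35, d=35, a=2
  k=4: m=35, d=4, a=17
  k=5: m=33, d=69, a=1
  k=6: m=36, d=1, a=72
d=1 and a=2a₀=72 at k=6, so the next step gives (m, d) = (36, 69) again — its k=1 value — and the period has length 6.

[36; 1, 17, 2, 17, 1, 72]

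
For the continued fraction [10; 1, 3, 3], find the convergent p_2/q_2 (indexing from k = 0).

43/4

Using pₖ = aₖpₖ₋₁ + pₖ₋₂, qₖ = aₖqₖ₋₁ + qₖ₋₂ (with p₋₁=1, p₋₂=0, q₋₁=0, q₋₂=1):
  k=0: a=10, p=10, q=1
  k=1: a=1, p=11, q=1
  k=2: a=3, p=43, q=4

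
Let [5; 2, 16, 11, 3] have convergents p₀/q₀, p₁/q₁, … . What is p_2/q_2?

Using pₖ = aₖpₖ₋₁ + pₖ₋₂, qₖ = aₖqₖ₋₁ + qₖ₋₂ (with p₋₁=1, p₋₂=0, q₋₁=0, q₋₂=1):
  k=0: a=5, p=5, q=1
  k=1: a=2, p=11, q=2
  k=2: a=16, p=181, q=33

181/33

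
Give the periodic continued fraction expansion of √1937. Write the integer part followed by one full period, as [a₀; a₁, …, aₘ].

[44; 88]

a₀ = ⌊√1937⌋ = 44.
With m₀=0, d₀=1 and mₖ₊₁ = dₖaₖ − mₖ, dₖ₊₁ = (n − mₖ₊₁²)/dₖ, aₖ₊₁ = ⌊(a₀+mₖ₊₁)/dₖ₊₁⌋:
  k=1: m=44, d=1, a=88
d=1 and a=2a₀=88 at k=1, so the next step gives (m, d) = (44, 1) again — its k=1 value — and the period has length 1.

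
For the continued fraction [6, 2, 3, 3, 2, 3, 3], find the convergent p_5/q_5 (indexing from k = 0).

1171/182

Using pₖ = aₖpₖ₋₁ + pₖ₋₂, qₖ = aₖqₖ₋₁ + qₖ₋₂ (with p₋₁=1, p₋₂=0, q₋₁=0, q₋₂=1):
  k=0: a=6, p=6, q=1
  k=1: a=2, p=13, q=2
  k=2: a=3, p=45, q=7
  k=3: a=3, p=148, q=23
  k=4: a=2, p=341, q=53
  k=5: a=3, p=1171, q=182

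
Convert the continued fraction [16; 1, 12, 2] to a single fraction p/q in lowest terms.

457/27

Fold from the inside: start with 2/1.
  12 + 1/2 = 25/2
  1 + 2/25 = 27/25
  16 + 25/27 = 457/27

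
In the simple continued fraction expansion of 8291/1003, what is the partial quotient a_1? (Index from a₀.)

8291 = 8·1003 + 267   →  a_0 = 8
1003 = 3·267 + 202   →  a_1 = 3

3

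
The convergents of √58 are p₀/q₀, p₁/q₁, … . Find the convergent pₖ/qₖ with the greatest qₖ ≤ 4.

23/3

√58 = [7; 1, 1, 1, 1, 1, 1, 14, …] (period length 7).
Convergents:
  p_0/q_0 = 7/1
  p_1/q_1 = 8/1
  p_2/q_2 = 15/2
  p_3/q_3 = 23/3
  p_4/q_4 = 38/5
q_3 = 3 ≤ 4 < 5 = q_4, so the answer is 23/3.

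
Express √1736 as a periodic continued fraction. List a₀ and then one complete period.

[41; 1, 1, 1, 82]

a₀ = ⌊√1736⌋ = 41.
With m₀=0, d₀=1 and mₖ₊₁ = dₖaₖ − mₖ, dₖ₊₁ = (n − mₖ₊₁²)/dₖ, aₖ₊₁ = ⌊(a₀+mₖ₊₁)/dₖ₊₁⌋:
  k=1: m=41, d=55, a=1
  k=2: m=14, d=28, a=1
  k=3: m=14, d=55, a=1
  k=4: m=41, d=1, a=82
d=1 and a=2a₀=82 at k=4, so the next step gives (m, d) = (41, 55) again — its k=1 value — and the period has length 4.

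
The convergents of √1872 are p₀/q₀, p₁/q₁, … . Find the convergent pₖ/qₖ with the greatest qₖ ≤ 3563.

√1872 = [43; 3, 1, 3, 86, …] (period length 4).
Convergents:
  p_0/q_0 = 43/1
  p_1/q_1 = 130/3
  p_2/q_2 = 173/4
  p_3/q_3 = 649/15
  p_4/q_4 = 55987/1294
  p_5/q_5 = 168610/3897
q_4 = 1294 ≤ 3563 < 3897 = q_5, so the answer is 55987/1294.

55987/1294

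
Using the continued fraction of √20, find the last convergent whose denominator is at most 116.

√20 = [4; 2, 8, …] (period length 2).
Convergents:
  p_0/q_0 = 4/1
  p_1/q_1 = 9/2
  p_2/q_2 = 76/17
  p_3/q_3 = 161/36
  p_4/q_4 = 1364/305
q_3 = 36 ≤ 116 < 305 = q_4, so the answer is 161/36.

161/36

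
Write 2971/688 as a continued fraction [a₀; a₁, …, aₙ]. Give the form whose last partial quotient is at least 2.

2971 = 4·688 + 219
688 = 3·219 + 31
219 = 7·31 + 2
31 = 15·2 + 1
2 = 2·1 + 0  (stop)
So 2971/688 = [4; 3, 7, 15, 2].

[4; 3, 7, 15, 2]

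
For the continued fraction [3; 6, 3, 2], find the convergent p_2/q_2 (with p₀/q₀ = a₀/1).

60/19

Using pₖ = aₖpₖ₋₁ + pₖ₋₂, qₖ = aₖqₖ₋₁ + qₖ₋₂ (with p₋₁=1, p₋₂=0, q₋₁=0, q₋₂=1):
  k=0: a=3, p=3, q=1
  k=1: a=6, p=19, q=6
  k=2: a=3, p=60, q=19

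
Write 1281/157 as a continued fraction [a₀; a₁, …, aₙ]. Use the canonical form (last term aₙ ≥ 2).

[8; 6, 3, 1, 1, 3]

1281 = 8·157 + 25
157 = 6·25 + 7
25 = 3·7 + 4
7 = 1·4 + 3
4 = 1·3 + 1
3 = 3·1 + 0  (stop)
So 1281/157 = [8; 6, 3, 1, 1, 3].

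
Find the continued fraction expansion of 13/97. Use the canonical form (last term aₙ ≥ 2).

[0; 7, 2, 6]

13 = 0*97 + 13
97 = 7*13 + 6
13 = 2*6 + 1
6 = 6*1 + 0  (stop)
So 13/97 = [0; 7, 2, 6].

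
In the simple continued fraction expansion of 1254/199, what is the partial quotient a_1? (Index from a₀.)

1254 = 6·199 + 60   →  a_0 = 6
199 = 3·60 + 19   →  a_1 = 3

3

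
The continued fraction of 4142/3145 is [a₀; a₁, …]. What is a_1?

4142 = 1·3145 + 997   →  a_0 = 1
3145 = 3·997 + 154   →  a_1 = 3

3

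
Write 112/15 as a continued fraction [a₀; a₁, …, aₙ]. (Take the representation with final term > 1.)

112 = 7*15 + 7
15 = 2*7 + 1
7 = 7*1 + 0  (stop)
So 112/15 = [7; 2, 7].

[7; 2, 7]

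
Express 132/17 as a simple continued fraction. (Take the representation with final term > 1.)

132 = 7·17 + 13
17 = 1·13 + 4
13 = 3·4 + 1
4 = 4·1 + 0  (stop)
So 132/17 = [7; 1, 3, 4].

[7; 1, 3, 4]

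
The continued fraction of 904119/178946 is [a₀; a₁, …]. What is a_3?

1

904119 = 5·178946 + 9389   →  a_0 = 5
178946 = 19·9389 + 555   →  a_1 = 19
9389 = 16·555 + 509   →  a_2 = 16
555 = 1·509 + 46   →  a_3 = 1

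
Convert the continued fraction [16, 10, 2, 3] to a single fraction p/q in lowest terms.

Using pₖ = aₖpₖ₋₁ + pₖ₋₂ and qₖ = aₖqₖ₋₁ + qₖ₋₂:
  k=0: a=16, p=16, q=1
  k=1: a=10, p=161, q=10
  k=2: a=2, p=338, q=21
  k=3: a=3, p=1175, q=73

1175/73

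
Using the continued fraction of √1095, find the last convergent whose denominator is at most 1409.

24057/727

√1095 = [33; 11, 66, …] (period length 2).
Convergents:
  p_0/q_0 = 33/1
  p_1/q_1 = 364/11
  p_2/q_2 = 24057/727
  p_3/q_3 = 264991/8008
q_2 = 727 ≤ 1409 < 8008 = q_3, so the answer is 24057/727.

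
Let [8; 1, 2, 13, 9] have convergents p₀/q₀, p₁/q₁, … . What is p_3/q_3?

347/40

Using pₖ = aₖpₖ₋₁ + pₖ₋₂, qₖ = aₖqₖ₋₁ + qₖ₋₂ (with p₋₁=1, p₋₂=0, q₋₁=0, q₋₂=1):
  k=0: a=8, p=8, q=1
  k=1: a=1, p=9, q=1
  k=2: a=2, p=26, q=3
  k=3: a=13, p=347, q=40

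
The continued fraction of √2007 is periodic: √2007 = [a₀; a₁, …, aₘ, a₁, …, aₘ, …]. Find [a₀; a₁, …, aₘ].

a₀ = ⌊√2007⌋ = 44.
With m₀=0, d₀=1 and mₖ₊₁ = dₖaₖ − mₖ, dₖ₊₁ = (n − mₖ₊₁²)/dₖ, aₖ₊₁ = ⌊(a₀+mₖ₊₁)/dₖ₊₁⌋:
  k=1: m=44, d=71, a=1
  k=2: m=27, d=18, a=3
  k=3: m=27, d=71, a=1
  k=4: m=44, d=1, a=88
d=1 and a=2a₀=88 at k=4, so the next step gives (m, d) = (44, 71) again — its k=1 value — and the period has length 4.

[44; 1, 3, 1, 88]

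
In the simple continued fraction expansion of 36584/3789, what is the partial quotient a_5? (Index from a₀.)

8

36584 = 9·3789 + 2483   →  a_0 = 9
3789 = 1·2483 + 1306   →  a_1 = 1
2483 = 1·1306 + 1177   →  a_2 = 1
1306 = 1·1177 + 129   →  a_3 = 1
1177 = 9·129 + 16   →  a_4 = 9
129 = 8·16 + 1   →  a_5 = 8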